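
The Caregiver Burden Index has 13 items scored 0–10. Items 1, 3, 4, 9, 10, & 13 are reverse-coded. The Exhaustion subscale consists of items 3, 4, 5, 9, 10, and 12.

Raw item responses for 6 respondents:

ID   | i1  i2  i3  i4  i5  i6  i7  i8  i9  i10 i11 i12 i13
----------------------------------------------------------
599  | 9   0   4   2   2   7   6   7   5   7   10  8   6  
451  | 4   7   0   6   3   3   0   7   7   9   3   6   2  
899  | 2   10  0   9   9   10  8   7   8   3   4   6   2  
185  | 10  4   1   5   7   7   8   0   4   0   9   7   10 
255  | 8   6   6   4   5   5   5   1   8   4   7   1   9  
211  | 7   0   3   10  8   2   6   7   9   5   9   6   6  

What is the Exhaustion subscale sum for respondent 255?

Respondent 255 raw: 8, 6, 6, 4, 5, 5, 5, 1, 8, 4, 7, 1, 9.
Exhaustion items: 3, 4, 5, 9, 10, 12.
Reverse-coded (on a 0–10 scale, reversed = 10 − raw):
  item 3: 10 − 6 = 4
  item 4: 10 − 4 = 6
  item 5: 5
  item 9: 10 − 8 = 2
  item 10: 10 − 4 = 6
  item 12: 1
Sum = 4 + 6 + 5 + 2 + 6 + 1 = 24

24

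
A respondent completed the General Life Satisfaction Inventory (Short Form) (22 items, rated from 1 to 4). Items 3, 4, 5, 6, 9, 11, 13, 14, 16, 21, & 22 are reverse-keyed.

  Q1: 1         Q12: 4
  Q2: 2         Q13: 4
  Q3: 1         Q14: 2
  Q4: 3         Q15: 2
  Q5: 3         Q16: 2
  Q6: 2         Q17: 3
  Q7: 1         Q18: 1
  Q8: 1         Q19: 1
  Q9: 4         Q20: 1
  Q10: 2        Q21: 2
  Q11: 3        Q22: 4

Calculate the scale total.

44

Apply reverse scoring (reversed = (1+4) − raw = 5 − raw):
  item 3: 5 − 1 = 4
  item 4: 5 − 3 = 2
  item 5: 5 − 3 = 2
  item 6: 5 − 2 = 3
  item 9: 5 − 4 = 1
  item 11: 5 − 3 = 2
  item 13: 5 − 4 = 1
  item 14: 5 − 2 = 3
  item 16: 5 − 2 = 3
  item 21: 5 − 2 = 3
  item 22: 5 − 4 = 1
Scored responses: 1, 2, 4, 2, 2, 3, 1, 1, 1, 2, 2, 4, 1, 3, 2, 3, 3, 1, 1, 1, 3, 1
Total = 1 + 2 + 4 + 2 + 2 + 3 + 1 + 1 + 1 + 2 + 2 + 4 + 1 + 3 + 2 + 3 + 3 + 1 + 1 + 1 + 3 + 1 = 44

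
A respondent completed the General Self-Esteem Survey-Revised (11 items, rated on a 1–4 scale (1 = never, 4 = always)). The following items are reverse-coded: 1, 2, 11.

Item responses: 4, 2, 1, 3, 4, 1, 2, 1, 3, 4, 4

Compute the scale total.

Raw sum = 29. Reverse-coded items: 1, 2, 11; their raw sum = 10.
Each reversal replaces raw with 5 − raw, changing the total by 5 − 2·raw per item.
Total = 29 + 3·5 − 2·10 = 29 + 15 − 20 = 24

24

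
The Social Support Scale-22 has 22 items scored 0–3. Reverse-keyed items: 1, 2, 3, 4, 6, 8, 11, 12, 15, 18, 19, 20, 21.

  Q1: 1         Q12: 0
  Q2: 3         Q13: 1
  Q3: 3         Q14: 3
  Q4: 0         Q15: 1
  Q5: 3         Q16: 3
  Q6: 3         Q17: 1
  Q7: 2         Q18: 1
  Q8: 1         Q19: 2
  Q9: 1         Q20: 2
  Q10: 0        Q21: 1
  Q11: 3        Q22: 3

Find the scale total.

35

Raw sum = 38. Reverse-keyed items: 1, 2, 3, 4, 6, 8, 11, 12, 15, 18, 19, 20, 21; their raw sum = 21.
Each reversal replaces raw with 3 − raw, changing the total by 3 − 2·raw per item.
Total = 38 + 13·3 − 2·21 = 38 + 39 − 42 = 35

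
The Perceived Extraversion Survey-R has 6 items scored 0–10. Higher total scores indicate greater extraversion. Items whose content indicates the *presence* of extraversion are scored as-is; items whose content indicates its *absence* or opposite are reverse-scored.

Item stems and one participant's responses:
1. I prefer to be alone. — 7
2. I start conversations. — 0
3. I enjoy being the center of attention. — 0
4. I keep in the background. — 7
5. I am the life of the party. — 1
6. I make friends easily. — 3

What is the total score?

Items 1, 4 describe the absence/opposite of extraversion → reverse-score.
on a 0–10 scale, reversed = 10 − raw.
  item 1: 10 − 7 = 3
  item 2: 0
  item 3: 0
  item 4: 10 − 7 = 3
  item 5: 1
  item 6: 3
Total = 3 + 0 + 0 + 3 + 1 + 3 = 10

10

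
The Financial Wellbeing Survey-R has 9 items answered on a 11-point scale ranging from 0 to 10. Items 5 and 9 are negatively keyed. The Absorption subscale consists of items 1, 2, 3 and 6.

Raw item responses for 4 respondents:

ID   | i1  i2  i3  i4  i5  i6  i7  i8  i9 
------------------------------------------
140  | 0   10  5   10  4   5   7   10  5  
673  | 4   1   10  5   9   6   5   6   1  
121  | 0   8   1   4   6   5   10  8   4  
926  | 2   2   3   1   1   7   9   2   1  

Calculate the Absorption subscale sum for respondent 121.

14

Respondent 121 raw: 0, 8, 1, 4, 6, 5, 10, 8, 4.
Absorption items: 1, 2, 3, 6.
Reverse-coded (reversed = (0+10) − raw = 10 − raw):
  item 1: 0
  item 2: 8
  item 3: 1
  item 6: 5
Sum = 0 + 8 + 1 + 5 = 14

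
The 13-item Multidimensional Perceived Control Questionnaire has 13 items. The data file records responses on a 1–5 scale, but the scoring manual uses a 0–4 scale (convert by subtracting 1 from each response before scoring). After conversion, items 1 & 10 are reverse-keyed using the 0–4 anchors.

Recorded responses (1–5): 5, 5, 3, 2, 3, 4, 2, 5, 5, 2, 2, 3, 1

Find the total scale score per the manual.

Convert to 0–4: 4, 4, 2, 1, 2, 3, 1, 4, 4, 1, 1, 2, 0
Reverse-coded (reversed = (0+4) − raw = 4 − raw):
  item 1: 4 − 4 = 0
  item 10: 4 − 1 = 3
Scored: 0, 4, 2, 1, 2, 3, 1, 4, 4, 3, 1, 2, 0
Total = 27

27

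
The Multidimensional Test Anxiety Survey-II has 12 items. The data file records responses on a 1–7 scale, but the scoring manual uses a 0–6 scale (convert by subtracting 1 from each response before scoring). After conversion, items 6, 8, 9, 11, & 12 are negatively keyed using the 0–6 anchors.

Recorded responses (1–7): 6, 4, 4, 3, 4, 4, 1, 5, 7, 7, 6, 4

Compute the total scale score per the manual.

31

Convert to 0–6: 5, 3, 3, 2, 3, 3, 0, 4, 6, 6, 5, 3
Reverse-coded (reverse-coded value = 6 − response):
  item 6: 6 − 3 = 3
  item 8: 6 − 4 = 2
  item 9: 6 − 6 = 0
  item 11: 6 − 5 = 1
  item 12: 6 − 3 = 3
Scored: 5, 3, 3, 2, 3, 3, 0, 2, 0, 6, 1, 3
Total = 31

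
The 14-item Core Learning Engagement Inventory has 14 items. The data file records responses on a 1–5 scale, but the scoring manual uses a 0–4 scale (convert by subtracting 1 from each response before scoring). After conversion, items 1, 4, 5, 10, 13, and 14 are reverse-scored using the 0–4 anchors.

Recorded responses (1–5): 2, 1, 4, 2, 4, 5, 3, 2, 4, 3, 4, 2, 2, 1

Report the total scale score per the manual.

33

Convert to 0–4: 1, 0, 3, 1, 3, 4, 2, 1, 3, 2, 3, 1, 1, 0
Reverse-coded (reverse-coded value = 4 − response):
  item 1: 4 − 1 = 3
  item 4: 4 − 1 = 3
  item 5: 4 − 3 = 1
  item 10: 4 − 2 = 2
  item 13: 4 − 1 = 3
  item 14: 4 − 0 = 4
Scored: 3, 0, 3, 3, 1, 4, 2, 1, 3, 2, 3, 1, 3, 4
Total = 33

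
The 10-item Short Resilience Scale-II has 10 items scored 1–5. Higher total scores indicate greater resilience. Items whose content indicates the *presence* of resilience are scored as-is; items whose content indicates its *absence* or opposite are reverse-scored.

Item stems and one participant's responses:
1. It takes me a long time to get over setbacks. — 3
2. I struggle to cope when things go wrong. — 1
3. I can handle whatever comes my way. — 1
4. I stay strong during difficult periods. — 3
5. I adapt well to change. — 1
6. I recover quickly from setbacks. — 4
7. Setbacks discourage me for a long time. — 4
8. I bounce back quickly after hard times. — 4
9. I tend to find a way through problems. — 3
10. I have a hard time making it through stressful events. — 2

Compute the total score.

30

Items 1, 2, 7, 10 describe the absence/opposite of resilience → reverse-score.
reversed = (1+5) − raw = 6 − raw.
  item 1: 6 − 3 = 3
  item 2: 6 − 1 = 5
  item 3: 1
  item 4: 3
  item 5: 1
  item 6: 4
  item 7: 6 − 4 = 2
  item 8: 4
  item 9: 3
  item 10: 6 − 2 = 4
Total = 3 + 5 + 1 + 3 + 1 + 4 + 2 + 4 + 3 + 4 = 30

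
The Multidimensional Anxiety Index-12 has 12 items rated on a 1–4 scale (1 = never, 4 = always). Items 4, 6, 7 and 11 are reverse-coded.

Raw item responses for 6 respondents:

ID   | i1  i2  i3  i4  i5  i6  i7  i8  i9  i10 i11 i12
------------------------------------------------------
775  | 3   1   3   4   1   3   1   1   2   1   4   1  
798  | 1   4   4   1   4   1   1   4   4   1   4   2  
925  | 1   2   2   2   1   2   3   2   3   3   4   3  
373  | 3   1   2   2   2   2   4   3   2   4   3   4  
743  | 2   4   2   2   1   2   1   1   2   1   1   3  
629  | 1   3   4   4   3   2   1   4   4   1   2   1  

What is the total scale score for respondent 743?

Respondent 743 raw: 2, 4, 2, 2, 1, 2, 1, 1, 2, 1, 1, 3.
Reverse-coded (reverse-coded value = 5 − response):
  item 1: 2
  item 2: 4
  item 3: 2
  item 4: 5 − 2 = 3
  item 5: 1
  item 6: 5 − 2 = 3
  item 7: 5 − 1 = 4
  item 8: 1
  item 9: 2
  item 10: 1
  item 11: 5 − 1 = 4
  item 12: 3
Sum = 2 + 4 + 2 + 3 + 1 + 3 + 4 + 1 + 2 + 1 + 4 + 3 = 30

30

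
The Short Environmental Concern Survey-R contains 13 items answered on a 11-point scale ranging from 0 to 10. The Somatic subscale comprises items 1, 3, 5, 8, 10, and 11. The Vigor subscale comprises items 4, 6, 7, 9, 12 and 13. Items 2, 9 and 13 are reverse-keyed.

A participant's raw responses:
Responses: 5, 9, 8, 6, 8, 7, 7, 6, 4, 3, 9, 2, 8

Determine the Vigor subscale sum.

30

Vigor items: 4, 6, 7, 9, 12, 13.
Of these, items 9 and 13 are reverse-keyed; on a 0–10 scale, reversed = 10 − raw.
  item 4: 6
  item 6: 7
  item 7: 7
  item 9: 10 − 4 = 6
  item 12: 2
  item 13: 10 − 8 = 2
Sum = 6 + 7 + 7 + 6 + 2 + 2 = 30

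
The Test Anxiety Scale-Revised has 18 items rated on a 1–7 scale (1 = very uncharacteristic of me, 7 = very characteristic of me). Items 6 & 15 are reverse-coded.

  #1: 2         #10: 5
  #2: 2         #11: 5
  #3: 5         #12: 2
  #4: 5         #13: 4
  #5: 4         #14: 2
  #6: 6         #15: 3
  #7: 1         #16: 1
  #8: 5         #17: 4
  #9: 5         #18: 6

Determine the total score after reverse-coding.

Reverse-coded items use 8 − raw:
  item 6: 8 − 6 = 2
  item 15: 8 − 3 = 5
Scored items: 2, 2, 5, 5, 4, 2, 1, 5, 5, 5, 5, 2, 4, 2, 5, 1, 4, 6
Total = 2 + 2 + 5 + 5 + 4 + 2 + 1 + 5 + 5 + 5 + 5 + 2 + 4 + 2 + 5 + 1 + 4 + 6 = 65

65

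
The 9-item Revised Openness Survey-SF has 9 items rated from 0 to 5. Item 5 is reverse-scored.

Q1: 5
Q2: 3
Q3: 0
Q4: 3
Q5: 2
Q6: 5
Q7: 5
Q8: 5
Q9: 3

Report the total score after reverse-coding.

Raw sum = 31. Reverse-scored items: 5; their raw sum = 2.
Each reversal replaces raw with 5 − raw, changing the total by 5 − 2·raw per item.
Total = 31 + 1·5 − 2·2 = 31 + 5 − 4 = 32

32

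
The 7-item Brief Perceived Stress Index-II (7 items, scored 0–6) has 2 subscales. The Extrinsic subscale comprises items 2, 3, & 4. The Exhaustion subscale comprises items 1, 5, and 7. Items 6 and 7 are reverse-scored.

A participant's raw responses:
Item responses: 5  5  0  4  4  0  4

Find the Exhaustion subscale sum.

Exhaustion items: 1, 5, 7.
Of these, item 7 is reverse-scored; reversed = (0+6) − raw = 6 − raw.
  item 1: 5
  item 5: 4
  item 7: 6 − 4 = 2
Sum = 5 + 4 + 2 = 11

11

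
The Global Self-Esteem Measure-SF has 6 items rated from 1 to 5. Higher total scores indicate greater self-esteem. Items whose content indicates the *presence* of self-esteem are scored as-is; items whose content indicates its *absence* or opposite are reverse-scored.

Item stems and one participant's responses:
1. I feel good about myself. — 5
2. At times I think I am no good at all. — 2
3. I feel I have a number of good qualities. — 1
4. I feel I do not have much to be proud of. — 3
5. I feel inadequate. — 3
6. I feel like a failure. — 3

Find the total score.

Items 2, 4, 5, 6 describe the absence/opposite of self-esteem → reverse-score.
reverse-coded value = 6 − response.
  item 1: 5
  item 2: 6 − 2 = 4
  item 3: 1
  item 4: 6 − 3 = 3
  item 5: 6 − 3 = 3
  item 6: 6 − 3 = 3
Total = 5 + 4 + 1 + 3 + 3 + 3 = 19

19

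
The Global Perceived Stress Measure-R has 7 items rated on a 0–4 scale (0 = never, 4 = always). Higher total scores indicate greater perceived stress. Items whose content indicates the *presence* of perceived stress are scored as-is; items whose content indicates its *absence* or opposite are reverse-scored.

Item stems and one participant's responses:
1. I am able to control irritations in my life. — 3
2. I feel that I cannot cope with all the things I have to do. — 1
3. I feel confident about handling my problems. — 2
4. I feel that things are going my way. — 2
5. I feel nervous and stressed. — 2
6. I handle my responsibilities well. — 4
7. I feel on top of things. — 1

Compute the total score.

Items 1, 3, 4, 6, 7 describe the absence/opposite of perceived stress → reverse-score.
reversed = (0+4) − raw = 4 − raw.
  item 1: 4 − 3 = 1
  item 2: 1
  item 3: 4 − 2 = 2
  item 4: 4 − 2 = 2
  item 5: 2
  item 6: 4 − 4 = 0
  item 7: 4 − 1 = 3
Total = 1 + 1 + 2 + 2 + 2 + 0 + 3 = 11

11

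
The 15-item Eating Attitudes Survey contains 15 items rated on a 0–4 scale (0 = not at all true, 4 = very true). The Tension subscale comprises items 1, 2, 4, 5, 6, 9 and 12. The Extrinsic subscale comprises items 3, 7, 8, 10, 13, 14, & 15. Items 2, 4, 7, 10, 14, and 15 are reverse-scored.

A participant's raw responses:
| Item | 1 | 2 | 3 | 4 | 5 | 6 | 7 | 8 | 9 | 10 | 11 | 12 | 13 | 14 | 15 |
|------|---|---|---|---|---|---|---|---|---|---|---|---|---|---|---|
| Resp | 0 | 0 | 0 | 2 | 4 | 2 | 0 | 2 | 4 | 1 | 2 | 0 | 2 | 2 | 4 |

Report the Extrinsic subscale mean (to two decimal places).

1.86

Extrinsic items: 3, 7, 8, 10, 13, 14, 15.
Of these, items 7, 10, 14 and 15 are reverse-scored; on a 0–4 scale, reversed = 4 − raw.
  item 3: 0
  item 7: 4 − 0 = 4
  item 8: 2
  item 10: 4 − 1 = 3
  item 13: 2
  item 14: 4 − 2 = 2
  item 15: 4 − 4 = 0
Sum = 0 + 4 + 2 + 3 + 2 + 2 + 0 = 13
Mean = 13 / 7 = 1.86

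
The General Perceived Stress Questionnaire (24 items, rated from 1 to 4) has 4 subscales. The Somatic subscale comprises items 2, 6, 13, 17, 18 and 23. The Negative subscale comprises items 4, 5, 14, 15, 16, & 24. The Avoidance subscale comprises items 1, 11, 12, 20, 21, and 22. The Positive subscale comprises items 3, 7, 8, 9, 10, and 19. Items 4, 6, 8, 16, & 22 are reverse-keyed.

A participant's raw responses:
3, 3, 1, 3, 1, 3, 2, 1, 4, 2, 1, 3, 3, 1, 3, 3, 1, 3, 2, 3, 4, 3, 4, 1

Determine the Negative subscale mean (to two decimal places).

Negative items: 4, 5, 14, 15, 16, 24.
Of these, items 4 & 16 are reverse-keyed; reversed = (1+4) − raw = 5 − raw.
  item 4: 5 − 3 = 2
  item 5: 1
  item 14: 1
  item 15: 3
  item 16: 5 − 3 = 2
  item 24: 1
Sum = 2 + 1 + 1 + 3 + 2 + 1 = 10
Mean = 10 / 6 = 1.67

1.67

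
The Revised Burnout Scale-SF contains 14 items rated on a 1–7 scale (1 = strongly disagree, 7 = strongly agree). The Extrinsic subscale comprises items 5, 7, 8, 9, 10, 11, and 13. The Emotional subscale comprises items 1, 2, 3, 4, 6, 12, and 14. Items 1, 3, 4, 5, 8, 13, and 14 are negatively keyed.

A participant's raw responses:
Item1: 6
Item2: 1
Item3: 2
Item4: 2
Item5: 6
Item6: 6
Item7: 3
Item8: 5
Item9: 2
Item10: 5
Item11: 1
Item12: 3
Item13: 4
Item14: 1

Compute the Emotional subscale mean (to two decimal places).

Emotional items: 1, 2, 3, 4, 6, 12, 14.
Of these, items 1, 3, 4 and 14 are negatively keyed; on a 1–7 scale, reversed = 8 − raw.
  item 1: 8 − 6 = 2
  item 2: 1
  item 3: 8 − 2 = 6
  item 4: 8 − 2 = 6
  item 6: 6
  item 12: 3
  item 14: 8 − 1 = 7
Sum = 2 + 1 + 6 + 6 + 6 + 3 + 7 = 31
Mean = 31 / 7 = 4.43

4.43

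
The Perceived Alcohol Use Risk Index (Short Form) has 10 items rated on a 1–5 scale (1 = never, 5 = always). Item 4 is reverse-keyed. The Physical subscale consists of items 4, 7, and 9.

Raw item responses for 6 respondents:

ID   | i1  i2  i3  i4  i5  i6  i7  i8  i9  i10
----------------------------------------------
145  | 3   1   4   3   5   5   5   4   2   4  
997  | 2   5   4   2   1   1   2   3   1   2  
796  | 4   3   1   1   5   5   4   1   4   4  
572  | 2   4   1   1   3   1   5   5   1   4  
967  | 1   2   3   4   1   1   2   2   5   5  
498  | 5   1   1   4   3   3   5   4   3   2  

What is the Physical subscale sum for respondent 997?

7

Respondent 997 raw: 2, 5, 4, 2, 1, 1, 2, 3, 1, 2.
Physical items: 4, 7, 9.
Reverse-coded (reverse-coded value = 6 − response):
  item 4: 6 − 2 = 4
  item 7: 2
  item 9: 1
Sum = 4 + 2 + 1 = 7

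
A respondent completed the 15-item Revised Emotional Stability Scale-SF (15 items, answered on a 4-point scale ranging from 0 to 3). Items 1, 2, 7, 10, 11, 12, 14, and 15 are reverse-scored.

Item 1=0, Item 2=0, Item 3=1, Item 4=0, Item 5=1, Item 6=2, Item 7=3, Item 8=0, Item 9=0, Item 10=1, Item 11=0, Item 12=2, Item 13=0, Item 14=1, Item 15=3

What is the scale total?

18

Raw sum = 14. Reverse-scored items: 1, 2, 7, 10, 11, 12, 14, 15; their raw sum = 10.
Each reversal replaces raw with 3 − raw, changing the total by 3 − 2·raw per item.
Total = 14 + 8·3 − 2·10 = 14 + 24 − 20 = 18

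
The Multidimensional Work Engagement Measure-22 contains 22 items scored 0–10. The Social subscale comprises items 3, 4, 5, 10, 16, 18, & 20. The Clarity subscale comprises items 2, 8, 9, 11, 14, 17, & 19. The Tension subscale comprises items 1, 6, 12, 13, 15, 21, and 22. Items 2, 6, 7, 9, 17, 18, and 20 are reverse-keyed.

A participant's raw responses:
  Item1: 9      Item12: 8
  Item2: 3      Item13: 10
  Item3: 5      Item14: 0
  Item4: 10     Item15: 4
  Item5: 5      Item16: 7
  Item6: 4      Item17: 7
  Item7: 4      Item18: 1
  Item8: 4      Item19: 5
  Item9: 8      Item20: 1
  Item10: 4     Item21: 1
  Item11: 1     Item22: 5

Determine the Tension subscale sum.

Tension items: 1, 6, 12, 13, 15, 21, 22.
Of these, item 6 is reverse-keyed; reverse-coded value = 10 − response.
  item 1: 9
  item 6: 10 − 4 = 6
  item 12: 8
  item 13: 10
  item 15: 4
  item 21: 1
  item 22: 5
Sum = 9 + 6 + 8 + 10 + 4 + 1 + 5 = 43

43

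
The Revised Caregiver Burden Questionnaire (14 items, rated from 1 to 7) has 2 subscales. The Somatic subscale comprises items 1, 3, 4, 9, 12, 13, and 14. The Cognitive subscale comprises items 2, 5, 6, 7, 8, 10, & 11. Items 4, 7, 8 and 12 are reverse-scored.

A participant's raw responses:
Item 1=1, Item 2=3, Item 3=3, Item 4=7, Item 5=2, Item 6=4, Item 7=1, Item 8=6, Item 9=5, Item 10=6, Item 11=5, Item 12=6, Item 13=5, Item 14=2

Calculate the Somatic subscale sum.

19

Somatic items: 1, 3, 4, 9, 12, 13, 14.
Of these, items 4 and 12 are reverse-scored; reverse-coded value = 8 − response.
  item 1: 1
  item 3: 3
  item 4: 8 − 7 = 1
  item 9: 5
  item 12: 8 − 6 = 2
  item 13: 5
  item 14: 2
Sum = 1 + 3 + 1 + 5 + 2 + 5 + 2 = 19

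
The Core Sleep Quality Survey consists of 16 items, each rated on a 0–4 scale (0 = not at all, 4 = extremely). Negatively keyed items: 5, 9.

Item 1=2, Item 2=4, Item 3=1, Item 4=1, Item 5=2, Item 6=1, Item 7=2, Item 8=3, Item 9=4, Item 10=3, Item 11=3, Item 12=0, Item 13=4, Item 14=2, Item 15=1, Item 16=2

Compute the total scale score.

31

Reverse-coded items (on a 0–4 scale, reversed = 4 − raw):
  item 5: 4 − 2 = 2
  item 9: 4 − 4 = 0
Scored items: 2, 4, 1, 1, 2, 1, 2, 3, 0, 3, 3, 0, 4, 2, 1, 2
Total = 2 + 4 + 1 + 1 + 2 + 1 + 2 + 3 + 0 + 3 + 3 + 0 + 4 + 2 + 1 + 2 = 31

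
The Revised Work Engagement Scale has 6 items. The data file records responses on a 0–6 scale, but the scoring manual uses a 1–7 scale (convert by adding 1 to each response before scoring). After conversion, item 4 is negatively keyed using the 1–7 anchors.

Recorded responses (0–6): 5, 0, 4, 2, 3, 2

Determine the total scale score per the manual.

24

Convert to 1–7: 6, 1, 5, 3, 4, 3
Reverse-coded (on a 1–7 scale, reversed = 8 − raw):
  item 4: 8 − 3 = 5
Scored: 6, 1, 5, 5, 4, 3
Total = 24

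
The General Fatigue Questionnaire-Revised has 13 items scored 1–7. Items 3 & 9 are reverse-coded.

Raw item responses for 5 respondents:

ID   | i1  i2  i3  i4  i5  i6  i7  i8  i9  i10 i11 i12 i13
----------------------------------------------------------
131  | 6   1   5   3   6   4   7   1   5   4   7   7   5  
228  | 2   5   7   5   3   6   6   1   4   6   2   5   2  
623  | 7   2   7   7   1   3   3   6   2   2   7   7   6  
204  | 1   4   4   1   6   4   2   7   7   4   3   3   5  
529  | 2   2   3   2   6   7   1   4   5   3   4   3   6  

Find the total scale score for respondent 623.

Respondent 623 raw: 7, 2, 7, 7, 1, 3, 3, 6, 2, 2, 7, 7, 6.
Reverse-coded (reversed = (1+7) − raw = 8 − raw):
  item 1: 7
  item 2: 2
  item 3: 8 − 7 = 1
  item 4: 7
  item 5: 1
  item 6: 3
  item 7: 3
  item 8: 6
  item 9: 8 − 2 = 6
  item 10: 2
  item 11: 7
  item 12: 7
  item 13: 6
Sum = 7 + 2 + 1 + 7 + 1 + 3 + 3 + 6 + 6 + 2 + 7 + 7 + 6 = 58

58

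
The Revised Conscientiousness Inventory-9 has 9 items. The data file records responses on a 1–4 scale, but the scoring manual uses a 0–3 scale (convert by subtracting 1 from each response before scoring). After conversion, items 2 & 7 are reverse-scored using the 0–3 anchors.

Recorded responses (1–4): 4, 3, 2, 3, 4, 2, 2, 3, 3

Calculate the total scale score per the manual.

Convert to 0–3: 3, 2, 1, 2, 3, 1, 1, 2, 2
Reverse-coded (reversed = (0+3) − raw = 3 − raw):
  item 2: 3 − 2 = 1
  item 7: 3 − 1 = 2
Scored: 3, 1, 1, 2, 3, 1, 2, 2, 2
Total = 17

17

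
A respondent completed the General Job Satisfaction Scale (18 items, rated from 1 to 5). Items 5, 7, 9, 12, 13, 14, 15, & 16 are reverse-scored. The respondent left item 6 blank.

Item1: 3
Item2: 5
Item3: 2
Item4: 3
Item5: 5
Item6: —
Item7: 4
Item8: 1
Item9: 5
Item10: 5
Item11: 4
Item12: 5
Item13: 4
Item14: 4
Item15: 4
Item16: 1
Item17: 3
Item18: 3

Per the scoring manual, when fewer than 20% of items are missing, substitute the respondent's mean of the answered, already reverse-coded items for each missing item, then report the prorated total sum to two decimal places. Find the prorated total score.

47.65

Reverse-coded (reversed = (1+5) − raw = 6 − raw):
  item 5: 6 − 5 = 1
  item 7: 6 − 4 = 2
  item 9: 6 − 5 = 1
  item 12: 6 − 5 = 1
  item 13: 6 − 4 = 2
  item 14: 6 − 4 = 2
  item 15: 6 − 4 = 2
  item 16: 6 − 1 = 5
Completed scored items (17 of 18): 3, 5, 2, 3, 1, 2, 1, 1, 5, 4, 1, 2, 2, 2, 5, 3, 3; sum = 45.
Person mean = 45 / 17 ≈ 2.6471
Prorated total = (45 / 17) × 18 = 47.65 (to 2 dp)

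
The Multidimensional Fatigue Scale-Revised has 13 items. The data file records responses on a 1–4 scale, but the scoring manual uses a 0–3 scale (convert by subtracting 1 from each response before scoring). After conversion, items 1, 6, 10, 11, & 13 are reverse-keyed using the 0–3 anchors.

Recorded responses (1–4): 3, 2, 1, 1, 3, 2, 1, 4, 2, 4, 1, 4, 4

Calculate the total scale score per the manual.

16

Convert to 0–3: 2, 1, 0, 0, 2, 1, 0, 3, 1, 3, 0, 3, 3
Reverse-coded (reverse-coded value = 3 − response):
  item 1: 3 − 2 = 1
  item 6: 3 − 1 = 2
  item 10: 3 − 3 = 0
  item 11: 3 − 0 = 3
  item 13: 3 − 3 = 0
Scored: 1, 1, 0, 0, 2, 2, 0, 3, 1, 0, 3, 3, 0
Total = 16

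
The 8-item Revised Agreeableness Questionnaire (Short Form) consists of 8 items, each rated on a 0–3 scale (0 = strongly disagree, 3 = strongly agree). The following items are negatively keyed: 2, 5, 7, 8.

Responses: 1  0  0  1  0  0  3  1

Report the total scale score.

Raw sum = 6. Negatively keyed items: 2, 5, 7, 8; their raw sum = 4.
Each reversal replaces raw with 3 − raw, changing the total by 3 − 2·raw per item.
Total = 6 + 4·3 − 2·4 = 6 + 12 − 8 = 10

10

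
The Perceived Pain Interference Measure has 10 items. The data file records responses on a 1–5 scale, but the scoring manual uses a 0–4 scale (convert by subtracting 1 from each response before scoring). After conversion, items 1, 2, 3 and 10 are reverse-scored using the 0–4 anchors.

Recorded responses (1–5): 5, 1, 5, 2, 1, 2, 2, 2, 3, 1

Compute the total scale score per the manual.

Convert to 0–4: 4, 0, 4, 1, 0, 1, 1, 1, 2, 0
Reverse-coded (reversed = (0+4) − raw = 4 − raw):
  item 1: 4 − 4 = 0
  item 2: 4 − 0 = 4
  item 3: 4 − 4 = 0
  item 10: 4 − 0 = 4
Scored: 0, 4, 0, 1, 0, 1, 1, 1, 2, 4
Total = 14

14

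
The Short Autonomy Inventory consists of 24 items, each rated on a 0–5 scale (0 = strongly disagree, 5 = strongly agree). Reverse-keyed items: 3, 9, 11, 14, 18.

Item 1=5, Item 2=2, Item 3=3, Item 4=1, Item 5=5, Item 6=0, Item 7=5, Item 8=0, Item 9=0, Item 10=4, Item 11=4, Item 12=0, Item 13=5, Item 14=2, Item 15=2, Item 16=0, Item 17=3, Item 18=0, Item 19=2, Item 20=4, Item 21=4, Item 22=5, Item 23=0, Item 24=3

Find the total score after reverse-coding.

66

Reverse-keyed items use 5 − raw:
  item 3: 5 − 3 = 2
  item 9: 5 − 0 = 5
  item 11: 5 − 4 = 1
  item 14: 5 − 2 = 3
  item 18: 5 − 0 = 5
Scored responses: 5, 2, 2, 1, 5, 0, 5, 0, 5, 4, 1, 0, 5, 3, 2, 0, 3, 5, 2, 4, 4, 5, 0, 3
Total = 5 + 2 + 2 + 1 + 5 + 0 + 5 + 0 + 5 + 4 + 1 + 0 + 5 + 3 + 2 + 0 + 3 + 5 + 2 + 4 + 4 + 5 + 0 + 3 = 66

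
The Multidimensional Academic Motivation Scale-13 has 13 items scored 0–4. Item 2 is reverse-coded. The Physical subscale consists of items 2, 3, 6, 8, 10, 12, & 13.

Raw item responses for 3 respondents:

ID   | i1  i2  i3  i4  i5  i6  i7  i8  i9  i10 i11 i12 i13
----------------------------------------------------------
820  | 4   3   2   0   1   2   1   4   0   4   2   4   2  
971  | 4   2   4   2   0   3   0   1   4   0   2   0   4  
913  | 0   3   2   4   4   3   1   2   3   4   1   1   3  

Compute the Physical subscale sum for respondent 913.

Respondent 913 raw: 0, 3, 2, 4, 4, 3, 1, 2, 3, 4, 1, 1, 3.
Physical items: 2, 3, 6, 8, 10, 12, 13.
Reverse-coded (on a 0–4 scale, reversed = 4 − raw):
  item 2: 4 − 3 = 1
  item 3: 2
  item 6: 3
  item 8: 2
  item 10: 4
  item 12: 1
  item 13: 3
Sum = 1 + 2 + 3 + 2 + 4 + 1 + 3 = 16

16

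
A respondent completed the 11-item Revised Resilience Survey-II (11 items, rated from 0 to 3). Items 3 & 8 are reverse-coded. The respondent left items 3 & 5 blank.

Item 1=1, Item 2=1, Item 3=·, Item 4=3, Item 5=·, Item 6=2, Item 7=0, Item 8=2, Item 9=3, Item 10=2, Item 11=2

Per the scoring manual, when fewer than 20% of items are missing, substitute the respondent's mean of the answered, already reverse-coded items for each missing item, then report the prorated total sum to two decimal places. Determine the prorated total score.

18.33

Reverse-coded (on a 0–3 scale, reversed = 3 − raw):
  item 8: 3 − 2 = 1
Completed scored items (9 of 11): 1, 1, 3, 2, 0, 1, 3, 2, 2; sum = 15.
Person mean = 15 / 9 ≈ 1.6667
Prorated total = (15 / 9) × 11 = 18.33 (to 2 dp)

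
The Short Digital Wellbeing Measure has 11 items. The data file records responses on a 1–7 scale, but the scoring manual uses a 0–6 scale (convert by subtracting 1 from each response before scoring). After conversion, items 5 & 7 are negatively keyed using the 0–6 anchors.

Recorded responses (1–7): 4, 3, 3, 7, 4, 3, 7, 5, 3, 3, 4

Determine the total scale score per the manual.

29

Convert to 0–6: 3, 2, 2, 6, 3, 2, 6, 4, 2, 2, 3
Reverse-coded (on a 0–6 scale, reversed = 6 − raw):
  item 5: 6 − 3 = 3
  item 7: 6 − 6 = 0
Scored: 3, 2, 2, 6, 3, 2, 0, 4, 2, 2, 3
Total = 29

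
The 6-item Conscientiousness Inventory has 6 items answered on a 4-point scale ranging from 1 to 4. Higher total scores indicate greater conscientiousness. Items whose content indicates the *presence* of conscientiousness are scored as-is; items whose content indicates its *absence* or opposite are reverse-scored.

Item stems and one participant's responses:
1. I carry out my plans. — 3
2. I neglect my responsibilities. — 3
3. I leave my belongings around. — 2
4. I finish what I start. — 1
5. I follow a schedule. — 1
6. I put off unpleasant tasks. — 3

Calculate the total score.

12

Items 2, 3, 6 describe the absence/opposite of conscientiousness → reverse-score.
reverse-coded value = 5 − response.
  item 1: 3
  item 2: 5 − 3 = 2
  item 3: 5 − 2 = 3
  item 4: 1
  item 5: 1
  item 6: 5 − 3 = 2
Total = 3 + 2 + 3 + 1 + 1 + 2 = 12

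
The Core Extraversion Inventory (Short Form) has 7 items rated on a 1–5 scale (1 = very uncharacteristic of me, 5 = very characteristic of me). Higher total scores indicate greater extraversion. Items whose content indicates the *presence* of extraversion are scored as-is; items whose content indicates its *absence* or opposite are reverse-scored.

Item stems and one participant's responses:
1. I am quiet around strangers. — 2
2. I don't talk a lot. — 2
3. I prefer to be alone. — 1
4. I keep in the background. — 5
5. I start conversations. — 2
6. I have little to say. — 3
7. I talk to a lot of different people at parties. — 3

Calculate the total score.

Items 1, 2, 3, 4, 6 describe the absence/opposite of extraversion → reverse-score.
reversed = (1+5) − raw = 6 − raw.
  item 1: 6 − 2 = 4
  item 2: 6 − 2 = 4
  item 3: 6 − 1 = 5
  item 4: 6 − 5 = 1
  item 5: 2
  item 6: 6 − 3 = 3
  item 7: 3
Total = 4 + 4 + 5 + 1 + 2 + 3 + 3 = 22

22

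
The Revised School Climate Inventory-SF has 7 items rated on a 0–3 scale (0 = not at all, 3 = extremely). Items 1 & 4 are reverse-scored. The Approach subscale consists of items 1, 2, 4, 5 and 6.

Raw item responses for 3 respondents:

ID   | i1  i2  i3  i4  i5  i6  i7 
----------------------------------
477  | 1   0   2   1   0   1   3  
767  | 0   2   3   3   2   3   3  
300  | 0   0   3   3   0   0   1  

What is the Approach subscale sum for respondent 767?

10

Respondent 767 raw: 0, 2, 3, 3, 2, 3, 3.
Approach items: 1, 2, 4, 5, 6.
Reverse-coded (reverse-coded value = 3 − response):
  item 1: 3 − 0 = 3
  item 2: 2
  item 4: 3 − 3 = 0
  item 5: 2
  item 6: 3
Sum = 3 + 2 + 0 + 2 + 3 = 10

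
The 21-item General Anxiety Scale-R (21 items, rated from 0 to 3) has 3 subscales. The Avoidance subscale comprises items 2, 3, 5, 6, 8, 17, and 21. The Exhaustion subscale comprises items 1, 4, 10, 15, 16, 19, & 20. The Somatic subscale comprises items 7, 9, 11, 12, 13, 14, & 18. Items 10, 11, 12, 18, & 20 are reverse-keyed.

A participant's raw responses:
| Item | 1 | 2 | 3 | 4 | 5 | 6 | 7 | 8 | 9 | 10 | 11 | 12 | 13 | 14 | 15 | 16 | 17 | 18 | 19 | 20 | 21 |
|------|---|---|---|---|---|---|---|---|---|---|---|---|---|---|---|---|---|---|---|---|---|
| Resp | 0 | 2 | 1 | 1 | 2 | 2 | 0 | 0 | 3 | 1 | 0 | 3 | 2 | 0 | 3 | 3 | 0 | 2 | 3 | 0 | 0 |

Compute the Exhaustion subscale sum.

Exhaustion items: 1, 4, 10, 15, 16, 19, 20.
Of these, items 10 & 20 are reverse-keyed; reversed = (0+3) − raw = 3 − raw.
  item 1: 0
  item 4: 1
  item 10: 3 − 1 = 2
  item 15: 3
  item 16: 3
  item 19: 3
  item 20: 3 − 0 = 3
Sum = 0 + 1 + 2 + 3 + 3 + 3 + 3 = 15

15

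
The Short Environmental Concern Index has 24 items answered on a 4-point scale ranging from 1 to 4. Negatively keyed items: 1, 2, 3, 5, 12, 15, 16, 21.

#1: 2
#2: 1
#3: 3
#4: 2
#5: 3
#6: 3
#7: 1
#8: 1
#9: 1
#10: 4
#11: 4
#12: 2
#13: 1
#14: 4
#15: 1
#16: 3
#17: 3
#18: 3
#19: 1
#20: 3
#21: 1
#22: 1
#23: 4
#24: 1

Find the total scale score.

61

Raw sum = 53. Negatively keyed items: 1, 2, 3, 5, 12, 15, 16, 21; their raw sum = 16.
Each reversal replaces raw with 5 − raw, changing the total by 5 − 2·raw per item.
Total = 53 + 8·5 − 2·16 = 53 + 40 − 32 = 61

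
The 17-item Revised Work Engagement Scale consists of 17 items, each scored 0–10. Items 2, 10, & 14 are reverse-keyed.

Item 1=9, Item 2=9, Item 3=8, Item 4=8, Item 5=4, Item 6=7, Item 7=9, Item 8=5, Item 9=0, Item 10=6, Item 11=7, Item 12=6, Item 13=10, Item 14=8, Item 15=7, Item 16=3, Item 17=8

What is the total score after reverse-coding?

98

Reversing items 2, 10 and 14 with 10 − raw:
Total = 9 + (10−9) + 8 + 8 + 4 + 7 + 9 + 5 + 0 + (10−6) + 7 + 6 + 10 + (10−8) + 7 + 3 + 8
      = 9 + 1 + 8 + 8 + 4 + 7 + 9 + 5 + 0 + 4 + 7 + 6 + 10 + 2 + 7 + 3 + 8 = 98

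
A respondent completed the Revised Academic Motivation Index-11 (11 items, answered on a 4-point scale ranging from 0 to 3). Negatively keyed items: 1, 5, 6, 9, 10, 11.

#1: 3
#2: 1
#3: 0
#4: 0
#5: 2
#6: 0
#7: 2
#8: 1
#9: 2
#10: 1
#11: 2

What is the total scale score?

Negatively keyed items use 3 − raw:
  item 1: 3 − 3 = 0
  item 5: 3 − 2 = 1
  item 6: 3 − 0 = 3
  item 9: 3 − 2 = 1
  item 10: 3 − 1 = 2
  item 11: 3 − 2 = 1
Scored responses: 0, 1, 0, 0, 1, 3, 2, 1, 1, 2, 1
Total = 0 + 1 + 0 + 0 + 1 + 3 + 2 + 1 + 1 + 2 + 1 = 12

12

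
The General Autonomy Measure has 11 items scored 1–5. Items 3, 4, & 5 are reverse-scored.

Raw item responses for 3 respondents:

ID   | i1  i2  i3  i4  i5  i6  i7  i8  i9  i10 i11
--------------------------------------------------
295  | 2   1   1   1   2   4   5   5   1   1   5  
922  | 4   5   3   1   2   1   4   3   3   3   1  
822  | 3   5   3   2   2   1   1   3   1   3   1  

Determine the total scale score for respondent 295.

Respondent 295 raw: 2, 1, 1, 1, 2, 4, 5, 5, 1, 1, 5.
Reverse-coded (reversed = (1+5) − raw = 6 − raw):
  item 1: 2
  item 2: 1
  item 3: 6 − 1 = 5
  item 4: 6 − 1 = 5
  item 5: 6 − 2 = 4
  item 6: 4
  item 7: 5
  item 8: 5
  item 9: 1
  item 10: 1
  item 11: 5
Sum = 2 + 1 + 5 + 5 + 4 + 4 + 5 + 5 + 1 + 1 + 5 = 38

38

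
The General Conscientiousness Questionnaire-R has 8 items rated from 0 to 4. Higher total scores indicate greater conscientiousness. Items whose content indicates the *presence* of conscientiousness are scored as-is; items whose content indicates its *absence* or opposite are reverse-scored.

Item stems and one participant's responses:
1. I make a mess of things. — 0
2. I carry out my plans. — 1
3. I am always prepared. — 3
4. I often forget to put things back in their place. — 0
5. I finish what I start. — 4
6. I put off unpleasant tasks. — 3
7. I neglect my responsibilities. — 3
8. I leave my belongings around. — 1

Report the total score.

21

Items 1, 4, 6, 7, 8 describe the absence/opposite of conscientiousness → reverse-score.
reverse-coded value = 4 − response.
  item 1: 4 − 0 = 4
  item 2: 1
  item 3: 3
  item 4: 4 − 0 = 4
  item 5: 4
  item 6: 4 − 3 = 1
  item 7: 4 − 3 = 1
  item 8: 4 − 1 = 3
Total = 4 + 1 + 3 + 4 + 4 + 1 + 1 + 3 = 21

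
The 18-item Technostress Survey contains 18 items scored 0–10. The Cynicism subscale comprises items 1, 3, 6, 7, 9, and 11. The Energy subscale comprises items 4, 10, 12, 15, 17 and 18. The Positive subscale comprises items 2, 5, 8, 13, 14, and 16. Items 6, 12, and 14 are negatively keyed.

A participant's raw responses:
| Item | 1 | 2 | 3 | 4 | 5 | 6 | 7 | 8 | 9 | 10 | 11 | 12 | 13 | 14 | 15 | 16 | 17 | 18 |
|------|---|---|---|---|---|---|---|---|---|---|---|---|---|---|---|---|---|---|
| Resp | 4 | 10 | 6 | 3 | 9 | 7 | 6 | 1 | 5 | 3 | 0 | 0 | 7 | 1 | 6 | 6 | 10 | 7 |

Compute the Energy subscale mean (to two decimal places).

6.50

Energy items: 4, 10, 12, 15, 17, 18.
Of these, item 12 is negatively keyed; reverse-coded value = 10 − response.
  item 4: 3
  item 10: 3
  item 12: 10 − 0 = 10
  item 15: 6
  item 17: 10
  item 18: 7
Sum = 3 + 3 + 10 + 6 + 10 + 7 = 39
Mean = 39 / 6 = 6.50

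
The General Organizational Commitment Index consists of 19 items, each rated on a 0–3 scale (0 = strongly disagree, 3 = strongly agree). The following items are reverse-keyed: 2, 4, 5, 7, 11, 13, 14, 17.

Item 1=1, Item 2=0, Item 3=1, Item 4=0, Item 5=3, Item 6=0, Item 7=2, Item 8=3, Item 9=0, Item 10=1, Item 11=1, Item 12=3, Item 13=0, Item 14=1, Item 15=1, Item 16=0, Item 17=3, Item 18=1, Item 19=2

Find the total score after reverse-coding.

27

Reverse-keyed items use 3 − raw:
  item 2: 3 − 0 = 3
  item 4: 3 − 0 = 3
  item 5: 3 − 3 = 0
  item 7: 3 − 2 = 1
  item 11: 3 − 1 = 2
  item 13: 3 − 0 = 3
  item 14: 3 − 1 = 2
  item 17: 3 − 3 = 0
Scored items: 1, 3, 1, 3, 0, 0, 1, 3, 0, 1, 2, 3, 3, 2, 1, 0, 0, 1, 2
Total = 1 + 3 + 1 + 3 + 0 + 0 + 1 + 3 + 0 + 1 + 2 + 3 + 3 + 2 + 1 + 0 + 0 + 1 + 2 = 27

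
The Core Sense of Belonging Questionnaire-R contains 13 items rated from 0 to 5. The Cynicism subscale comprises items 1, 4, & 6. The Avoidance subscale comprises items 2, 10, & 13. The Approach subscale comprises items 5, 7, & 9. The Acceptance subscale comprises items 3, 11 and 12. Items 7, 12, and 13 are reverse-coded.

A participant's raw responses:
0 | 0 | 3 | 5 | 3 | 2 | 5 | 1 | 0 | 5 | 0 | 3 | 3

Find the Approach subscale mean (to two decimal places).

1.00

Approach items: 5, 7, 9.
Of these, item 7 is reverse-coded; reversed = (0+5) − raw = 5 − raw.
  item 5: 3
  item 7: 5 − 5 = 0
  item 9: 0
Sum = 3 + 0 + 0 = 3
Mean = 3 / 3 = 1.00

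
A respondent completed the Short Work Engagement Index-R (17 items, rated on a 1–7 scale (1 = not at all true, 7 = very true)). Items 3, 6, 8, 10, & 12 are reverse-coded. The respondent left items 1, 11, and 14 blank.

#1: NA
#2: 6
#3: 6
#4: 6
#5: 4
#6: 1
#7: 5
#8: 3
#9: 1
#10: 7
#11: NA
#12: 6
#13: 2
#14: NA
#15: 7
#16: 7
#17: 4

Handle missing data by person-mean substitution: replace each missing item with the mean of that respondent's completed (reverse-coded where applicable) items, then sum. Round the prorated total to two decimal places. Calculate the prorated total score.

71.64

Reverse-coded (reversed = (1+7) − raw = 8 − raw):
  item 3: 8 − 6 = 2
  item 6: 8 − 1 = 7
  item 8: 8 − 3 = 5
  item 10: 8 − 7 = 1
  item 12: 8 − 6 = 2
Completed scored items (14 of 17): 6, 2, 6, 4, 7, 5, 5, 1, 1, 2, 2, 7, 7, 4; sum = 59.
Person mean = 59 / 14 ≈ 4.2143
Prorated total = (59 / 14) × 17 = 71.64 (to 2 dp)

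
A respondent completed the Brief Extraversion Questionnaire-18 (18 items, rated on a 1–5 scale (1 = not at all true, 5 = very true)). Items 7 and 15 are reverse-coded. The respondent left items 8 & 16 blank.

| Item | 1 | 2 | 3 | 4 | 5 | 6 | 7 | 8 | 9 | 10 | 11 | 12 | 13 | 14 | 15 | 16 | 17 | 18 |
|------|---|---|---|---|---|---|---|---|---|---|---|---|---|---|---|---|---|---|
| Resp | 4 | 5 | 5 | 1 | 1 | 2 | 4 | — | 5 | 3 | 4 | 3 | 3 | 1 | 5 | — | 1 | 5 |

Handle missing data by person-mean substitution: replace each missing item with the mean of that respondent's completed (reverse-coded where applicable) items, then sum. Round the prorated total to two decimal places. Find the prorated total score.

51.75

Reverse-coded (reversed = (1+5) − raw = 6 − raw):
  item 7: 6 − 4 = 2
  item 15: 6 − 5 = 1
Completed scored items (16 of 18): 4, 5, 5, 1, 1, 2, 2, 5, 3, 4, 3, 3, 1, 1, 1, 5; sum = 46.
Person mean = 46 / 16 ≈ 2.8750
Prorated total = (46 / 16) × 18 = 51.75 (to 2 dp)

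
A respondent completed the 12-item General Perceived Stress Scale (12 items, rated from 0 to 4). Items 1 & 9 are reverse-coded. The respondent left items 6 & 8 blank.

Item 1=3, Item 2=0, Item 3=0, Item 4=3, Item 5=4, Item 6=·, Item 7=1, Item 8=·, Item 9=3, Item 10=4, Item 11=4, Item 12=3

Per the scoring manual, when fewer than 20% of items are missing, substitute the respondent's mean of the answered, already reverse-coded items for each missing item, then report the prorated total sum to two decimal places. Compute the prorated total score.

25.20

Reverse-coded (reversed = (0+4) − raw = 4 − raw):
  item 1: 4 − 3 = 1
  item 9: 4 − 3 = 1
Completed scored items (10 of 12): 1, 0, 0, 3, 4, 1, 1, 4, 4, 3; sum = 21.
Person mean = 21 / 10 ≈ 2.1000
Prorated total = (21 / 10) × 12 = 25.20 (to 2 dp)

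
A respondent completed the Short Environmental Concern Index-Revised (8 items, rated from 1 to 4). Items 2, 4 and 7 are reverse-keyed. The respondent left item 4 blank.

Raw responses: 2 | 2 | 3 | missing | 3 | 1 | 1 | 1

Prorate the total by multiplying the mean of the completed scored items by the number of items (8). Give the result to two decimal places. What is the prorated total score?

19.43

Reverse-coded (reversed = (1+4) − raw = 5 − raw):
  item 2: 5 − 2 = 3
  item 7: 5 − 1 = 4
Completed scored items (7 of 8): 2, 3, 3, 3, 1, 4, 1; sum = 17.
Person mean = 17 / 7 ≈ 2.4286
Prorated total = (17 / 7) × 8 = 19.43 (to 2 dp)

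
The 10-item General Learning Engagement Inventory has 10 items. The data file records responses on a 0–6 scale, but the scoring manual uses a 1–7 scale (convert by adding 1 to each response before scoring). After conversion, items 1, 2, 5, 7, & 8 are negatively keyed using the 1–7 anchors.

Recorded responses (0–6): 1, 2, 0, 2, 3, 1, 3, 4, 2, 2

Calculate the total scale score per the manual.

Convert to 1–7: 2, 3, 1, 3, 4, 2, 4, 5, 3, 3
Reverse-coded (reverse-coded value = 8 − response):
  item 1: 8 − 2 = 6
  item 2: 8 − 3 = 5
  item 5: 8 − 4 = 4
  item 7: 8 − 4 = 4
  item 8: 8 − 5 = 3
Scored: 6, 5, 1, 3, 4, 2, 4, 3, 3, 3
Total = 34

34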